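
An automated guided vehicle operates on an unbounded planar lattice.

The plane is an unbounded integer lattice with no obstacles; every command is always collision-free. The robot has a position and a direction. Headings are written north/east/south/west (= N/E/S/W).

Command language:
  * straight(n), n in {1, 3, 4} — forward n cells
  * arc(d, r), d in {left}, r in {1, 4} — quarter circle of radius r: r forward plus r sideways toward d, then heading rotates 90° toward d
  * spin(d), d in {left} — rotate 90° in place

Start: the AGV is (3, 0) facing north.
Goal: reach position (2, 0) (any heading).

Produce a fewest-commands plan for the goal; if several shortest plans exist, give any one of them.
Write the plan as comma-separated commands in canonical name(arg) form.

initial: (3, 0) facing north
1. spin(left) → (3, 0) facing west
2. straight(1) → (2, 0) facing west
no 1-step plan works, so 2 is optimal.

spin(left), straight(1)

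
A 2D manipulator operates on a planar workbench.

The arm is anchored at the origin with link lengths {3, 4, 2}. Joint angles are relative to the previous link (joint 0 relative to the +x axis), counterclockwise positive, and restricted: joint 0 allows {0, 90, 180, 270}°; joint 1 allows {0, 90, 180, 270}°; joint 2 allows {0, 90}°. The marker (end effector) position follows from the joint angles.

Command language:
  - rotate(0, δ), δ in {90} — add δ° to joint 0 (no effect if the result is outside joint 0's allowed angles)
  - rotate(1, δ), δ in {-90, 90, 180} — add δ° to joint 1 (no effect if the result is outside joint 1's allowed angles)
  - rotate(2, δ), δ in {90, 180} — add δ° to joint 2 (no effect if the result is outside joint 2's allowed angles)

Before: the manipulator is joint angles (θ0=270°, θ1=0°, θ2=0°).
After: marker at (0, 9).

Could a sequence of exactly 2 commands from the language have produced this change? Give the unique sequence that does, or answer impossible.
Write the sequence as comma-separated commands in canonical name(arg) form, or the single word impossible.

t0: joint angles (θ0=270°, θ1=0°, θ2=0°)
1. rotate(0, 90) → joint angles (θ0=0°, θ1=0°, θ2=0°)
2. rotate(0, 90) → joint angles (θ0=90°, θ1=0°, θ2=0°)
uniquely the one of 36 2-step routes that fits.

rotate(0, 90), rotate(0, 90)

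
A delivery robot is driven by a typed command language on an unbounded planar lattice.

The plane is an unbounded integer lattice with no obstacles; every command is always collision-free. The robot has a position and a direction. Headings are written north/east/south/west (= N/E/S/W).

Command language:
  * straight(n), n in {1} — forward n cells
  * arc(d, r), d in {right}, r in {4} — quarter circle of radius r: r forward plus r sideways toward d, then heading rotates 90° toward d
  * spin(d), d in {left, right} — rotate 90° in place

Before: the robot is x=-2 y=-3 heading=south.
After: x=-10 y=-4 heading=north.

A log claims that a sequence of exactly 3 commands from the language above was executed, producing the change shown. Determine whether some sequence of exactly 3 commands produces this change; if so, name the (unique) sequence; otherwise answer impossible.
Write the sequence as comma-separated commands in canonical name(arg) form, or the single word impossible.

straight(1), arc(right, 4), arc(right, 4)

key: order matters: swapping straight(1) and arc(right, 4) lands elsewhere
begin: x=-2 y=-3 heading=south
[1] after straight(1): x=-2 y=-4 heading=south
[2] after arc(right, 4): x=-6 y=-8 heading=west
[3] after arc(right, 4): x=-10 y=-4 heading=north
no other 3-command option fits: unique.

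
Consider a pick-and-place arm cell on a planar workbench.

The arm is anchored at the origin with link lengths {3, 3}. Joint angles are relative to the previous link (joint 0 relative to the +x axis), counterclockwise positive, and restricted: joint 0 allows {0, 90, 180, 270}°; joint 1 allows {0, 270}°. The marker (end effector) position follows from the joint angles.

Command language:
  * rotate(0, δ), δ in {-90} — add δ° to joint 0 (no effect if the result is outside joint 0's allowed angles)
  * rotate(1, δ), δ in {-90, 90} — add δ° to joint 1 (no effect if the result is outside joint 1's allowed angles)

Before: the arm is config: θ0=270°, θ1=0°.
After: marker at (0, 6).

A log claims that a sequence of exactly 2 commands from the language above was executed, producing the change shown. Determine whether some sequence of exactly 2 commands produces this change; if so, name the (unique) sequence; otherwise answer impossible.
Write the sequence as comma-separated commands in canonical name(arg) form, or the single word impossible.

from: config: θ0=270°, θ1=0°
1. rotate(0, -90) → config: θ0=180°, θ1=0°
2. rotate(0, -90) → config: θ0=90°, θ1=0°
all 9 alternatives checked — unique.

rotate(0, -90), rotate(0, -90)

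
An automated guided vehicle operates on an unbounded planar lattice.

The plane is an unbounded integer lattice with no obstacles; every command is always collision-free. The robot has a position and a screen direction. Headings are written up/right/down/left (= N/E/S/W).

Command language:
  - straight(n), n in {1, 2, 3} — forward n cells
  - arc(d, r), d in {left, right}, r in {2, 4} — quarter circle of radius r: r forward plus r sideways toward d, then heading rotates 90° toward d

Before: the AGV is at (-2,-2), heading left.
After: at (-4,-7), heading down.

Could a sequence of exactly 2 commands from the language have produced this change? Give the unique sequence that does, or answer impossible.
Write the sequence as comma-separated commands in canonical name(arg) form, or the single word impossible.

key: position moved to (-4,-7) AND the heading swung to S — translation plus rotation needed
t0: at (-2,-2), heading left
t=1 arc(left, 2) ⇒ at (-4,-4), heading down
t=2 straight(3) ⇒ at (-4,-7), heading down
no other 2-command option fits: unique.

arc(left, 2), straight(3)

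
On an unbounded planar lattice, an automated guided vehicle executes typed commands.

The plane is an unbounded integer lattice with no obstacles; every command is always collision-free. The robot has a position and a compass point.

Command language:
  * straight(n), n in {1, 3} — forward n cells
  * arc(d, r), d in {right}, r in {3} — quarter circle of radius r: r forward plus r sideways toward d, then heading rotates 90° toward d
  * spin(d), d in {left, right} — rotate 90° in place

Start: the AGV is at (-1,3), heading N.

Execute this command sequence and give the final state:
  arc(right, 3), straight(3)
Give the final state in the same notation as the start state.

at (5,6), heading E

from: at (-1,3), heading N
t=1 arc(right, 3) ⇒ at (2,6), heading E
t=2 straight(3) ⇒ at (5,6), heading E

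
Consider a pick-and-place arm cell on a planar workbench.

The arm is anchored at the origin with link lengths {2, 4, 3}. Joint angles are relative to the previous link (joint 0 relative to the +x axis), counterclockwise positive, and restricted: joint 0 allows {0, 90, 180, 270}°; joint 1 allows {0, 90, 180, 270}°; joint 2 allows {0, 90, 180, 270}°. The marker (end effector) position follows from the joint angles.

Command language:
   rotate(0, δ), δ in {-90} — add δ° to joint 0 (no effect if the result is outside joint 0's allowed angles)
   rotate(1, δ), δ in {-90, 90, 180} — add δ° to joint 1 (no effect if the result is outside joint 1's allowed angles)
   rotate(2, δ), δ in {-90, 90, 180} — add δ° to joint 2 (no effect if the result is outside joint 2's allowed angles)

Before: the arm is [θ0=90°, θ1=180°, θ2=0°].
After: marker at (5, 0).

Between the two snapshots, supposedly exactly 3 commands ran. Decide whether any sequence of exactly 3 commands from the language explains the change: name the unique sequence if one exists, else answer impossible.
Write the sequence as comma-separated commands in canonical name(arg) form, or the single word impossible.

initial: [θ0=90°, θ1=180°, θ2=0°]
1. rotate(0, -90) → [θ0=0°, θ1=180°, θ2=0°]
2. rotate(0, -90) → [θ0=270°, θ1=180°, θ2=0°]
3. rotate(0, -90) → [θ0=180°, θ1=180°, θ2=0°]
all 343 alternatives checked — unique.

rotate(0, -90), rotate(0, -90), rotate(0, -90)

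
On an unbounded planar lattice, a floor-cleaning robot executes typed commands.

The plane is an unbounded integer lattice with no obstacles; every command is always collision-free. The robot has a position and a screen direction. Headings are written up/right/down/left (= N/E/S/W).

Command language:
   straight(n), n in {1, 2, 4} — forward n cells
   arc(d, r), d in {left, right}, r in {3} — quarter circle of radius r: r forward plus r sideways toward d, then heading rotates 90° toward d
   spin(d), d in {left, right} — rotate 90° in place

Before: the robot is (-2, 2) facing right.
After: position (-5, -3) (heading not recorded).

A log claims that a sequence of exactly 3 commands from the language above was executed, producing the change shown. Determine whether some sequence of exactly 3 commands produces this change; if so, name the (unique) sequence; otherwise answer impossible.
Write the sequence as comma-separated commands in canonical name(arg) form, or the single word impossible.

key: running arc(right, 3) before spin(right) would end elsewhere — order is forced
initial: (-2, 2) facing right
[1] after spin(right): (-2, 2) facing down
[2] after straight(2): (-2, 0) facing down
[3] after arc(right, 3): (-5, -3) facing left
no rival 3-sequence matches.

spin(right), straight(2), arc(right, 3)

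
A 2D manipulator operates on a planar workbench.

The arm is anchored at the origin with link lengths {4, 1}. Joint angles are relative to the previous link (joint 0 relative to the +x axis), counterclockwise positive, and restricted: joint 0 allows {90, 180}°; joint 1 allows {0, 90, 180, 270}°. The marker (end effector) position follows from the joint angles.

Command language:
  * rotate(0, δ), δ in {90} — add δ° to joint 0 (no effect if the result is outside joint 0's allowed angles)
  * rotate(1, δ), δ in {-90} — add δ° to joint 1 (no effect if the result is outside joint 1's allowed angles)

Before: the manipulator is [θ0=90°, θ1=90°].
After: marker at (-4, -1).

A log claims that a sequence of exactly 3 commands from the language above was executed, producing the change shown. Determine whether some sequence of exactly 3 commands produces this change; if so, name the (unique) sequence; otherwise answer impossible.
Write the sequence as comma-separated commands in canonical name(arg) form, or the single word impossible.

rotate(0, 90), rotate(0, 90), rotate(0, 90)

from: [θ0=90°, θ1=90°]
step 1 (rotate(0, 90)): [θ0=180°, θ1=90°]
step 2 (rotate(0, 90)): [θ0=180°, θ1=90°]
step 3 (rotate(0, 90)): [θ0=180°, θ1=90°]
uniquely the one of 8 3-step routes that fits.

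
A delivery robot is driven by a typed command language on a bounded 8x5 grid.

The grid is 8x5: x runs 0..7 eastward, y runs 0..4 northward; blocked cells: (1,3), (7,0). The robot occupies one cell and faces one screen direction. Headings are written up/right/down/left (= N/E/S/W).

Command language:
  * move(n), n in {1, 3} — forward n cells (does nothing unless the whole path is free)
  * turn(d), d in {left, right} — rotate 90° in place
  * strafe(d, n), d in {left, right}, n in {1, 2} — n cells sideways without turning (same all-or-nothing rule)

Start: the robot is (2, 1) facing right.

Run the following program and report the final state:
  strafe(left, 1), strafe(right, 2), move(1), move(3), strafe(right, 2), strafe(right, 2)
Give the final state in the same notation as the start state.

(6, 0) facing right

start: (2, 1) facing right
t=1 strafe(left, 1) ⇒ (2, 2) facing right
t=2 strafe(right, 2) ⇒ (2, 0) facing right
t=3 move(1) ⇒ (3, 0) facing right
t=4 move(3) ⇒ (6, 0) facing right
t=5 strafe(right, 2) ⇒ (6, 0) facing right
t=6 strafe(right, 2) ⇒ (6, 0) facing right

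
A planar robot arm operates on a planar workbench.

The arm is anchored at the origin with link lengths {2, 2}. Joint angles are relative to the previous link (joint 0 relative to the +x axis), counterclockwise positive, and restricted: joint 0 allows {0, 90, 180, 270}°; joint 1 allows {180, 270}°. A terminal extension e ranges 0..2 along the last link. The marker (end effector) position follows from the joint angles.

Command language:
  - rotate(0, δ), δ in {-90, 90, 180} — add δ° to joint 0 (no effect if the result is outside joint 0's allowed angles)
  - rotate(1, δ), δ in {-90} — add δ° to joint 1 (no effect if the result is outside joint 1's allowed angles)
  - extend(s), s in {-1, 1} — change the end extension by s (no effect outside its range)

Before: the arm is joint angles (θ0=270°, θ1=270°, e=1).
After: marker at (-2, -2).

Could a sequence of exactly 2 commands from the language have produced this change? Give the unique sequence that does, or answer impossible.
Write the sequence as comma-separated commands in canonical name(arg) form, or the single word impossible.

from: joint angles (θ0=270°, θ1=270°, e=1)
1. extend(-1) → joint angles (θ0=270°, θ1=270°, e=0)
2. extend(-1) → joint angles (θ0=270°, θ1=270°, e=0)
no other 2-command option fits: unique.

extend(-1), extend(-1)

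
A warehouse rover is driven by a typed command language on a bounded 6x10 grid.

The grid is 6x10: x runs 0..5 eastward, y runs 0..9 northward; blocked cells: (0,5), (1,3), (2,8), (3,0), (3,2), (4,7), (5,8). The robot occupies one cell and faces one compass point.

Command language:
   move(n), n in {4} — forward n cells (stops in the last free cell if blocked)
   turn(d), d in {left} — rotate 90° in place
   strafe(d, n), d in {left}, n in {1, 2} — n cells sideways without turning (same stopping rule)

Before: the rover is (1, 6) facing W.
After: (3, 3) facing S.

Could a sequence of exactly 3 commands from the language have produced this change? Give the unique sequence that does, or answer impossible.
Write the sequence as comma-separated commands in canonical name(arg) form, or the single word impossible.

key: running move(4) before turn(left) would end elsewhere — order is forced
t0: (1, 6) facing W
t=1 turn(left) ⇒ (1, 6) facing S
t=2 strafe(left, 2) ⇒ (3, 6) facing S
t=3 move(4) ⇒ (3, 3) facing S
uniquely the one of 64 3-step routes that fits.

turn(left), strafe(left, 2), move(4)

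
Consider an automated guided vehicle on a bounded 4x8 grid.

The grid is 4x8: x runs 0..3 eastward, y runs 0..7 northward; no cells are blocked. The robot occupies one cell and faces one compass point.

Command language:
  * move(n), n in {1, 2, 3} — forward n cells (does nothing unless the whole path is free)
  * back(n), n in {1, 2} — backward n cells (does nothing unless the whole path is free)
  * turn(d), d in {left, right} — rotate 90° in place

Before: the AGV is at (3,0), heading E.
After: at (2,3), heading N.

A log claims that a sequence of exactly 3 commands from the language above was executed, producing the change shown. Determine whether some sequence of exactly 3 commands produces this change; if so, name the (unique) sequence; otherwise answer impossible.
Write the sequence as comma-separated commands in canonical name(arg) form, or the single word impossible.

back(1), turn(left), move(3)

key: cell and facing (now N) both changed — the 3 commands mix motion and turning
start: at (3,0), heading E
t=1 back(1) ⇒ at (2,0), heading E
t=2 turn(left) ⇒ at (2,0), heading N
t=3 move(3) ⇒ at (2,3), heading N
no rival 3-sequence matches.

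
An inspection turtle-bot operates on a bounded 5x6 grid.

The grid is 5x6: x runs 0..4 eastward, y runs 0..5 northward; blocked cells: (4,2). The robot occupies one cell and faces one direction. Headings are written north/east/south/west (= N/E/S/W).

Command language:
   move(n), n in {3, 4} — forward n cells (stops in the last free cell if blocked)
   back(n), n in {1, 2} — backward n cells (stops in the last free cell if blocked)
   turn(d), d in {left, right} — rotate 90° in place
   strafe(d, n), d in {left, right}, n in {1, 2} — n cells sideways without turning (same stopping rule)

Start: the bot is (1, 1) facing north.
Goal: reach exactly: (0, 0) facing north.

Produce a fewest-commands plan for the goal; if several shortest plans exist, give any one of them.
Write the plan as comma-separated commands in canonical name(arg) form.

strafe(left, 2), back(2)

t0: (1, 1) facing north
[1] after strafe(left, 2): (0, 1) facing north
[2] after back(2): (0, 0) facing north
no 1-step plan works, so 2 is optimal.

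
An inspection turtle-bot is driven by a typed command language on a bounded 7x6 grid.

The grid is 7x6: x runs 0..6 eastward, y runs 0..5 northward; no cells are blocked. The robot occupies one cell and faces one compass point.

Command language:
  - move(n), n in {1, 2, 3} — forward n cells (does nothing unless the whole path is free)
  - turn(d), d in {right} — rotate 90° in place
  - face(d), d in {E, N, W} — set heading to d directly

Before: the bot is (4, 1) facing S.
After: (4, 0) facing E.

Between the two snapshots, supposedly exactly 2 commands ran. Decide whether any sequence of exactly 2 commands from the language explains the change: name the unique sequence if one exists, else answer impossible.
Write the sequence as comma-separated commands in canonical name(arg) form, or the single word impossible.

move(1), face(E)

key: order matters: swapping move(1) and face(E) lands elsewhere
initial: (4, 1) facing S
t=1 move(1) ⇒ (4, 0) facing S
t=2 face(E) ⇒ (4, 0) facing E
no other 2-command option fits: unique.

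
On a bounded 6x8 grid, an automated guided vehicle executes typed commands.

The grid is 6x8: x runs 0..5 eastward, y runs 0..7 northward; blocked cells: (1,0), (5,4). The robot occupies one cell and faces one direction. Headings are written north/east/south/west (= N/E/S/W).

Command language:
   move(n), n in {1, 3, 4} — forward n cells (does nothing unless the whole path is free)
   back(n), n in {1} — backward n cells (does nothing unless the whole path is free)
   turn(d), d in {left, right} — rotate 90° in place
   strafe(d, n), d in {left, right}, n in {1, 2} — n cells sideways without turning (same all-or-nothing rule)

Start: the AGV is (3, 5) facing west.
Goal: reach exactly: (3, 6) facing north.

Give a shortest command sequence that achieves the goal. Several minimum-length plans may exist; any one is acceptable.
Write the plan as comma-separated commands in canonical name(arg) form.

initial: (3, 5) facing west
[1] after turn(right): (3, 5) facing north
[2] after move(1): (3, 6) facing north
no 1-step plan works, so 2 is optimal.

turn(right), move(1)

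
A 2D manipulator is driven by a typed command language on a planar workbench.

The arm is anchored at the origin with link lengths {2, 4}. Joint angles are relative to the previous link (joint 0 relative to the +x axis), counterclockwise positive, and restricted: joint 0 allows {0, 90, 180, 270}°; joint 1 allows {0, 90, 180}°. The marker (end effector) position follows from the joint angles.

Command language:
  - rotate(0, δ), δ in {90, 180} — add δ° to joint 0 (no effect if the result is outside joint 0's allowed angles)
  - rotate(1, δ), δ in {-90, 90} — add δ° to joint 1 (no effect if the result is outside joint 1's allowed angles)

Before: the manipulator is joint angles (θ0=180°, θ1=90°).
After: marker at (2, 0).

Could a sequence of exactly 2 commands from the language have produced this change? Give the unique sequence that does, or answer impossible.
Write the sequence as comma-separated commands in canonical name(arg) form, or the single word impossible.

initial: joint angles (θ0=180°, θ1=90°)
[1] after rotate(1, 90): joint angles (θ0=180°, θ1=180°)
[2] after rotate(1, 90): joint angles (θ0=180°, θ1=180°)
no rival 2-sequence matches.

rotate(1, 90), rotate(1, 90)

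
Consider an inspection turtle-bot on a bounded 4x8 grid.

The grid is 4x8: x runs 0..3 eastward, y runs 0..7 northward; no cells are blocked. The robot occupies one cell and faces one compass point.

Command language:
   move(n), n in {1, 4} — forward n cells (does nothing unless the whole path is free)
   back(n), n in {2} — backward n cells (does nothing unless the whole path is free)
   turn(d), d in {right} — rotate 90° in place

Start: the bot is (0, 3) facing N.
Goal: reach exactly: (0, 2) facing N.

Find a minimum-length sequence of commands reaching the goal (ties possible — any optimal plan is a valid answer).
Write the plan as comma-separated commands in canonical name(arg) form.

move(1), back(2)

from: (0, 3) facing N
step 1 (move(1)): (0, 4) facing N
step 2 (back(2)): (0, 2) facing N
minimal: 2 command(s), checked below 2.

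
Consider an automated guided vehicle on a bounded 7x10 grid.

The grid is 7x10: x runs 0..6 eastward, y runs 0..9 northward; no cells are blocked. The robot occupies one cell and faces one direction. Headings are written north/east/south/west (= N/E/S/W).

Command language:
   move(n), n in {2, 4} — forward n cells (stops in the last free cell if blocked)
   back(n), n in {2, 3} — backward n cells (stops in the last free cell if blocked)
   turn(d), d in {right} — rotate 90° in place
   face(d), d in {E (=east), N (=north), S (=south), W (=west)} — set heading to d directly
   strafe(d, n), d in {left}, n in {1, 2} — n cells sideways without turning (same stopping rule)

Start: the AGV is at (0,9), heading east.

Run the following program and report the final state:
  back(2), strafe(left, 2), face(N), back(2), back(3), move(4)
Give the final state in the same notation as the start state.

at (0,8), heading north

t0: at (0,9), heading east
1. back(2) → at (0,9), heading east
2. strafe(left, 2) → at (0,9), heading east
3. face(N) → at (0,9), heading north
4. back(2) → at (0,7), heading north
5. back(3) → at (0,4), heading north
6. move(4) → at (0,8), heading north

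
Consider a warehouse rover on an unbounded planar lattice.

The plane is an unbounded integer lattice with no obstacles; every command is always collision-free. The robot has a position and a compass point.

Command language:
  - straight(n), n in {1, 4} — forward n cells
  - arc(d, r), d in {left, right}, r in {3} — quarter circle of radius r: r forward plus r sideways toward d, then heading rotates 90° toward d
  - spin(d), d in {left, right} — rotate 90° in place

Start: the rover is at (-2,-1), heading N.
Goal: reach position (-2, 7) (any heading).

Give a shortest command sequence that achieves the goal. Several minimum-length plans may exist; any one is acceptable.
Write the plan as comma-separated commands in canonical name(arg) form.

t0: at (-2,-1), heading N
step 1 (straight(4)): at (-2,3), heading N
step 2 (straight(4)): at (-2,7), heading N
minimal: 2 command(s), checked below 2.

straight(4), straight(4)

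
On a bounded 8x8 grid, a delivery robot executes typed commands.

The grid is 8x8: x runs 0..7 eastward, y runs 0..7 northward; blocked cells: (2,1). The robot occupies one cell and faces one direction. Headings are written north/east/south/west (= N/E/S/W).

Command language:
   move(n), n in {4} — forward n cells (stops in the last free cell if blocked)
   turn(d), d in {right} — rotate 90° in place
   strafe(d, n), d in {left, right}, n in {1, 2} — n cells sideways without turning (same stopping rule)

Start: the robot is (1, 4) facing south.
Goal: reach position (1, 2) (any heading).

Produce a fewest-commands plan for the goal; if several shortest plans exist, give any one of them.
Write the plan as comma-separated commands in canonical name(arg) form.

turn(right), strafe(left, 2)

initial: (1, 4) facing south
1. turn(right) → (1, 4) facing west
2. strafe(left, 2) → (1, 2) facing west
no 1-step plan works, so 2 is optimal.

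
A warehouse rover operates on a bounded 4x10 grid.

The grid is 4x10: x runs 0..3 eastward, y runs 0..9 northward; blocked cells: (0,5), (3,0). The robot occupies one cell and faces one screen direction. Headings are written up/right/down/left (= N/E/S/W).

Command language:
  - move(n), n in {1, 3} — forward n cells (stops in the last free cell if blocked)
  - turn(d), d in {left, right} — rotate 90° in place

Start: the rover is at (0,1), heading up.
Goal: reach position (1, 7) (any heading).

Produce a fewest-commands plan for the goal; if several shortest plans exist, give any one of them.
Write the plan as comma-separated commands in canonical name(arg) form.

turn(right), move(1), turn(left), move(3), move(3)

from: at (0,1), heading up
[1] after turn(right): at (0,1), heading right
[2] after move(1): at (1,1), heading right
[3] after turn(left): at (1,1), heading up
[4] after move(3): at (1,4), heading up
[5] after move(3): at (1,7), heading up
shorter routes all fall short; 5 is best.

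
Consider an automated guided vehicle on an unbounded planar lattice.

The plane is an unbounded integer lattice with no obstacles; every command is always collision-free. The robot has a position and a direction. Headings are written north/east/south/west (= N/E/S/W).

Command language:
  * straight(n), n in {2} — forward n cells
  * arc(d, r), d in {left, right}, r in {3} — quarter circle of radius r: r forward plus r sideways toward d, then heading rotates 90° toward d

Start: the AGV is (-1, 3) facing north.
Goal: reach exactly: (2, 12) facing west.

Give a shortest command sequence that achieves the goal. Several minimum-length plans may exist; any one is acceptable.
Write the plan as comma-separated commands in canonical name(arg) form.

arc(right, 3), arc(left, 3), arc(left, 3)

t0: (-1, 3) facing north
[1] after arc(right, 3): (2, 6) facing east
[2] after arc(left, 3): (5, 9) facing north
[3] after arc(left, 3): (2, 12) facing west
no 2-step plan works, so 3 is optimal.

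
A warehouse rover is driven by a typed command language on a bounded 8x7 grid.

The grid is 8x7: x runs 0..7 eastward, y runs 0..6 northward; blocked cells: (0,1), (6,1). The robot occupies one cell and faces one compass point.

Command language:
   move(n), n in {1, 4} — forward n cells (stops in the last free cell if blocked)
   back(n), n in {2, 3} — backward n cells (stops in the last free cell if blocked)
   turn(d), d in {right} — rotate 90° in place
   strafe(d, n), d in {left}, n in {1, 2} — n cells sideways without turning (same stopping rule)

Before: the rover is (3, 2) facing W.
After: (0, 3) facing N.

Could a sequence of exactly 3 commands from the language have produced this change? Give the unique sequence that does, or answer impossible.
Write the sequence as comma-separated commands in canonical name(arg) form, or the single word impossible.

move(4), turn(right), move(1)

key: position moved to (0,3) AND the heading swung to N — translation plus rotation needed
t0: (3, 2) facing W
1. move(4) → (0, 2) facing W
2. turn(right) → (0, 2) facing N
3. move(1) → (0, 3) facing N
all 343 alternatives checked — unique.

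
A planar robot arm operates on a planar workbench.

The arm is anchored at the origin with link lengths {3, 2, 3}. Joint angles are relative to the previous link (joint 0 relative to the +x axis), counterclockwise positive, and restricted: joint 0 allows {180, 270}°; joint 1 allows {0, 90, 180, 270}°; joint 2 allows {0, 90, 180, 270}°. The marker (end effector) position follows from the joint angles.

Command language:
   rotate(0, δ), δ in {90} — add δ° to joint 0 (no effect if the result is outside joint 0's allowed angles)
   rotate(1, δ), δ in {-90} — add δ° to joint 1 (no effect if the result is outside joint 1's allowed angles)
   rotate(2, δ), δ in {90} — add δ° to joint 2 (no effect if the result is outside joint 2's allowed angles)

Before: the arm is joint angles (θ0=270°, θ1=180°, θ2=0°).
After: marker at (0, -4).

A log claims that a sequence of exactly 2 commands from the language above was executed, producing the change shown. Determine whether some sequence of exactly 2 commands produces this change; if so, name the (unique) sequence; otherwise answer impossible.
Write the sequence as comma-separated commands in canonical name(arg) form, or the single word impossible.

begin: joint angles (θ0=270°, θ1=180°, θ2=0°)
1. rotate(2, 90) → joint angles (θ0=270°, θ1=180°, θ2=90°)
2. rotate(2, 90) → joint angles (θ0=270°, θ1=180°, θ2=180°)
no rival 2-sequence matches.

rotate(2, 90), rotate(2, 90)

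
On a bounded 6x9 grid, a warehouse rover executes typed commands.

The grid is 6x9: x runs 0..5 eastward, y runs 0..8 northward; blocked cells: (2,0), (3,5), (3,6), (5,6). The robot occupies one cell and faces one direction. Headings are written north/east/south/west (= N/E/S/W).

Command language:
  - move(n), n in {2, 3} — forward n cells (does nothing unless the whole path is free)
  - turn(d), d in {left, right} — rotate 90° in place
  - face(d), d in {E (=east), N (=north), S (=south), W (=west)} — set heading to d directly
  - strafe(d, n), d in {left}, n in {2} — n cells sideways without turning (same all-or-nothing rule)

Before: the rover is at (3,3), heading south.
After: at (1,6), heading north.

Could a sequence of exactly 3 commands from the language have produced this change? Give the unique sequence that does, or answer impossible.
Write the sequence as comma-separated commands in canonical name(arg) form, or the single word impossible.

key: position moved to (1,6) AND the heading swung to N — translation plus rotation needed
start: at (3,3), heading south
step 1 (face(N)): at (3,3), heading north
step 2 (strafe(left, 2)): at (1,3), heading north
step 3 (move(3)): at (1,6), heading north
all 729 alternatives checked — unique.

face(N), strafe(left, 2), move(3)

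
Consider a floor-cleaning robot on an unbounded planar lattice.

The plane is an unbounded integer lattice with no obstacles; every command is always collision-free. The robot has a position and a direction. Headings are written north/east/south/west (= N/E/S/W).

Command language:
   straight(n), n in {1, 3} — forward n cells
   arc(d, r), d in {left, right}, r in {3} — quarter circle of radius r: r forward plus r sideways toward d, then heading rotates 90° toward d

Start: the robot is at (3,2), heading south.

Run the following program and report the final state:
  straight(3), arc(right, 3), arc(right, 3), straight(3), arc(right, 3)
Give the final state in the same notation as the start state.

initial: at (3,2), heading south
1. straight(3) → at (3,-1), heading south
2. arc(right, 3) → at (0,-4), heading west
3. arc(right, 3) → at (-3,-1), heading north
4. straight(3) → at (-3,2), heading north
5. arc(right, 3) → at (0,5), heading east

at (0,5), heading east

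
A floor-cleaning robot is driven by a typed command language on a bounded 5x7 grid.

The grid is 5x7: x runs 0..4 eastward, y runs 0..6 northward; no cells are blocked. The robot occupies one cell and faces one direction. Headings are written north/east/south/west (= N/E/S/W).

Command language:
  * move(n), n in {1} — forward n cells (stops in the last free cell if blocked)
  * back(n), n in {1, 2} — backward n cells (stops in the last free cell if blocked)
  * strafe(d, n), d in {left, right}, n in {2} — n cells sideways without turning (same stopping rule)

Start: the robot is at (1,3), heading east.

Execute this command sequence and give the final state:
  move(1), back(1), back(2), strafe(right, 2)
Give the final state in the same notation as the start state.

initial: at (1,3), heading east
t=1 move(1) ⇒ at (2,3), heading east
t=2 back(1) ⇒ at (1,3), heading east
t=3 back(2) ⇒ at (0,3), heading east
t=4 strafe(right, 2) ⇒ at (0,1), heading east

at (0,1), heading east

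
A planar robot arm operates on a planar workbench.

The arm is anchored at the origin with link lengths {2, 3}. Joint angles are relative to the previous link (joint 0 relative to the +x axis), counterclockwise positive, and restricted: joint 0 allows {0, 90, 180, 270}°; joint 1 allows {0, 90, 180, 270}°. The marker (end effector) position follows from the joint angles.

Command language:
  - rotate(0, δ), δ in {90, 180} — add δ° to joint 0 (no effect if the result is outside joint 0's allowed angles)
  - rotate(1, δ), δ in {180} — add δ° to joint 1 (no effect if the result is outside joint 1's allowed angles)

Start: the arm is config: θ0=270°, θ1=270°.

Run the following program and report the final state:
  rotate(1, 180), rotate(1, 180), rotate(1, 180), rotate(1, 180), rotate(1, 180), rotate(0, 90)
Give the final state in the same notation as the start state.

from: config: θ0=270°, θ1=270°
t=1 rotate(1, 180) ⇒ config: θ0=270°, θ1=90°
t=2 rotate(1, 180) ⇒ config: θ0=270°, θ1=270°
t=3 rotate(1, 180) ⇒ config: θ0=270°, θ1=90°
t=4 rotate(1, 180) ⇒ config: θ0=270°, θ1=270°
t=5 rotate(1, 180) ⇒ config: θ0=270°, θ1=90°
t=6 rotate(0, 90) ⇒ config: θ0=0°, θ1=90°

config: θ0=0°, θ1=90°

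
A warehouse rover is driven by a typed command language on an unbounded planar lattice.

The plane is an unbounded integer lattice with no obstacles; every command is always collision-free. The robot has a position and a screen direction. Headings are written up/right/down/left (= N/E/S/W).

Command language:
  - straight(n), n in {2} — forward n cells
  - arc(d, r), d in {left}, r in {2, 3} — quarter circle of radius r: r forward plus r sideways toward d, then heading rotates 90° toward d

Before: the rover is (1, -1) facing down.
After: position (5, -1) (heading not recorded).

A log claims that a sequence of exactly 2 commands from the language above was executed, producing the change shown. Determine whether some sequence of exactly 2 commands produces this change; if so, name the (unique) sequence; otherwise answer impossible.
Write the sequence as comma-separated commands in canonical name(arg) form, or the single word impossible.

arc(left, 2), arc(left, 2)

start: (1, -1) facing down
t=1 arc(left, 2) ⇒ (3, -3) facing right
t=2 arc(left, 2) ⇒ (5, -1) facing up
all 9 alternatives checked — unique.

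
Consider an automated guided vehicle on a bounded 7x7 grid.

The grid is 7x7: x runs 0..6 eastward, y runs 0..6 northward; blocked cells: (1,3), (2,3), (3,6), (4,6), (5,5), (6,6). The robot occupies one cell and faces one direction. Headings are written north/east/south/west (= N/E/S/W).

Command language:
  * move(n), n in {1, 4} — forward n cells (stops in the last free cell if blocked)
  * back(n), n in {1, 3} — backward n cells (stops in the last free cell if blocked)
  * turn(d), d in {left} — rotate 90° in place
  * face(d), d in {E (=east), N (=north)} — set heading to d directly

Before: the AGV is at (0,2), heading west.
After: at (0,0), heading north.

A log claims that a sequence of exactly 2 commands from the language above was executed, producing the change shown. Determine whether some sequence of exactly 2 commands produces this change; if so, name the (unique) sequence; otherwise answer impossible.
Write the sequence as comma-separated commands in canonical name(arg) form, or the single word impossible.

face(N), back(3)

key: position moved to (0,0) AND the heading swung to N — translation plus rotation needed
t0: at (0,2), heading west
1. face(N) → at (0,2), heading north
2. back(3) → at (0,0), heading north
all 49 alternatives checked — unique.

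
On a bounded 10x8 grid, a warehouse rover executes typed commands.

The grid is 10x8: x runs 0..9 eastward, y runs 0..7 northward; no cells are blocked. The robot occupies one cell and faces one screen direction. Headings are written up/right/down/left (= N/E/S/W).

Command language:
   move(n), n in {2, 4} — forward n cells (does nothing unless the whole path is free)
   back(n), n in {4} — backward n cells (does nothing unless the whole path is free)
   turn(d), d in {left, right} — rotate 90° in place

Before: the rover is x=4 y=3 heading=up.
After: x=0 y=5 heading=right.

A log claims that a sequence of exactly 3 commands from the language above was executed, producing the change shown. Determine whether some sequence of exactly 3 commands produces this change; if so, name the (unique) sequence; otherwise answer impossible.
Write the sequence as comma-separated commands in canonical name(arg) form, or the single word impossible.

move(2), turn(right), back(4)

key: position moved to (0,5) AND the heading swung to E — translation plus rotation needed
begin: x=4 y=3 heading=up
[1] after move(2): x=4 y=5 heading=up
[2] after turn(right): x=4 y=5 heading=right
[3] after back(4): x=0 y=5 heading=right
uniquely the one of 125 3-step routes that fits.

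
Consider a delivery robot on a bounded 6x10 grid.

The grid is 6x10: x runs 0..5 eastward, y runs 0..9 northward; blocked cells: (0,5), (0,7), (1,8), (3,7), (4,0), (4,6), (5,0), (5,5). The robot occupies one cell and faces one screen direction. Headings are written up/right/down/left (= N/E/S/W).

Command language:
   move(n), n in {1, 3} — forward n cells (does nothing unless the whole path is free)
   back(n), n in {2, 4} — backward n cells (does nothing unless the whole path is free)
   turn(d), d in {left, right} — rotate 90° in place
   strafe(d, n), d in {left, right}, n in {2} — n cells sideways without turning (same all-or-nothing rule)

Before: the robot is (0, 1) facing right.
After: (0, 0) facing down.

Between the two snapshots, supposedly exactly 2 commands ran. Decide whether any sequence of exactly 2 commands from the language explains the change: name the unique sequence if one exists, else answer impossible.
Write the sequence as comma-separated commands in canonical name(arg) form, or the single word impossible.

key: running move(1) before turn(right) would end elsewhere — order is forced
from: (0, 1) facing right
step 1 (turn(right)): (0, 1) facing down
step 2 (move(1)): (0, 0) facing down
all 64 alternatives checked — unique.

turn(right), move(1)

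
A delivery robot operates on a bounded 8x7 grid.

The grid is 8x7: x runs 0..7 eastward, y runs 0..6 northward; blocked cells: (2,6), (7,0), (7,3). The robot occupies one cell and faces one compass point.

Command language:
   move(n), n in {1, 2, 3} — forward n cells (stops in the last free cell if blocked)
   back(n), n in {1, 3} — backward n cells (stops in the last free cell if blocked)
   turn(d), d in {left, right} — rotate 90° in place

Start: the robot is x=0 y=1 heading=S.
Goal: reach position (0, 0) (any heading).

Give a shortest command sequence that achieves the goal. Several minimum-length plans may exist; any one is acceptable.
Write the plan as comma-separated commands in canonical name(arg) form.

t0: x=0 y=1 heading=S
step 1 (move(3)): x=0 y=0 heading=S
nothing shorter than 1 reaches the goal.

move(3)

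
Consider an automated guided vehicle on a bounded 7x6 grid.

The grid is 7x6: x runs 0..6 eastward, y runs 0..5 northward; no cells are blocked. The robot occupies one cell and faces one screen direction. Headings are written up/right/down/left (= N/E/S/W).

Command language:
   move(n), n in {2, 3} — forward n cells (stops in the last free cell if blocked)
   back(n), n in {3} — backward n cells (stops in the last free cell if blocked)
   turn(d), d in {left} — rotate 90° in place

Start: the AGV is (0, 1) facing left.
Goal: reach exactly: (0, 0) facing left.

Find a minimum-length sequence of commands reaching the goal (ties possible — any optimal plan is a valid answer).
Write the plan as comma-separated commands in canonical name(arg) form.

turn(left), move(2), turn(left), turn(left), turn(left)

start: (0, 1) facing left
1. turn(left) → (0, 1) facing down
2. move(2) → (0, 0) facing down
3. turn(left) → (0, 0) facing right
4. turn(left) → (0, 0) facing up
5. turn(left) → (0, 0) facing left
shorter routes all fall short; 5 is best.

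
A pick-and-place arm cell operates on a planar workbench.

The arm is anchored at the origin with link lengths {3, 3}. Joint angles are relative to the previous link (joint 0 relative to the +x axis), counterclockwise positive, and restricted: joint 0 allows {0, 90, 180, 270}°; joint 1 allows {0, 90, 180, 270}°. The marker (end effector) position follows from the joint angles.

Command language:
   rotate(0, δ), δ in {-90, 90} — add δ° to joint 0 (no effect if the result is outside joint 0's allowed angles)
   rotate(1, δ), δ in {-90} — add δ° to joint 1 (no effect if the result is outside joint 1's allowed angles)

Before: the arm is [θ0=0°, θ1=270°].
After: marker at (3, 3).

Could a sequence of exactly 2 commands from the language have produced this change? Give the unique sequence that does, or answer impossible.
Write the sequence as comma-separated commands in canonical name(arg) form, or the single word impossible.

rotate(1, -90), rotate(1, -90)

from: [θ0=0°, θ1=270°]
t=1 rotate(1, -90) ⇒ [θ0=0°, θ1=180°]
t=2 rotate(1, -90) ⇒ [θ0=0°, θ1=90°]
no other 2-command option fits: unique.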